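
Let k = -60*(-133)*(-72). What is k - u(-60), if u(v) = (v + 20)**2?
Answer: -576160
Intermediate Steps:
u(v) = (20 + v)**2
k = -574560 (k = 7980*(-72) = -574560)
k - u(-60) = -574560 - (20 - 60)**2 = -574560 - 1*(-40)**2 = -574560 - 1*1600 = -574560 - 1600 = -576160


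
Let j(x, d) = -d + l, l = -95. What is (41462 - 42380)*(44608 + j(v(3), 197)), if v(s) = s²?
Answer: -40682088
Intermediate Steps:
j(x, d) = -95 - d (j(x, d) = -d - 95 = -95 - d)
(41462 - 42380)*(44608 + j(v(3), 197)) = (41462 - 42380)*(44608 + (-95 - 1*197)) = -918*(44608 + (-95 - 197)) = -918*(44608 - 292) = -918*44316 = -40682088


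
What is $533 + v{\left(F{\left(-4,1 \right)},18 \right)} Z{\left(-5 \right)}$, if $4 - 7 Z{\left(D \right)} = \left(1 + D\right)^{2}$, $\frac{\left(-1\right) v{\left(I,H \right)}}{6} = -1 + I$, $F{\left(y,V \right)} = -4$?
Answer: $\frac{3371}{7} \approx 481.57$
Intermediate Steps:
$v{\left(I,H \right)} = 6 - 6 I$ ($v{\left(I,H \right)} = - 6 \left(-1 + I\right) = 6 - 6 I$)
$Z{\left(D \right)} = \frac{4}{7} - \frac{\left(1 + D\right)^{2}}{7}$
$533 + v{\left(F{\left(-4,1 \right)},18 \right)} Z{\left(-5 \right)} = 533 + \left(6 - -24\right) \left(\frac{4}{7} - \frac{\left(1 - 5\right)^{2}}{7}\right) = 533 + \left(6 + 24\right) \left(\frac{4}{7} - \frac{\left(-4\right)^{2}}{7}\right) = 533 + 30 \left(\frac{4}{7} - \frac{16}{7}\right) = 533 + 30 \left(- \frac{12}{7}\right) = 533 - \frac{360}{7} = \frac{3371}{7}$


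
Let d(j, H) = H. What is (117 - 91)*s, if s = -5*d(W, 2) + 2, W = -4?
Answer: -208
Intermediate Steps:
s = -8 (s = -5*2 + 2 = -10 + 2 = -8)
(117 - 91)*s = (117 - 91)*(-8) = 26*(-8) = -208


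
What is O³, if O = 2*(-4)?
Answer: -512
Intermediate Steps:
O = -8
O³ = (-8)³ = -512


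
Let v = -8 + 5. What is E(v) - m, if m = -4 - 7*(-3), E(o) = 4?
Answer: -13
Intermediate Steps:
v = -3
m = 17 (m = -4 + 21 = 17)
E(v) - m = 4 - 1*17 = 4 - 17 = -13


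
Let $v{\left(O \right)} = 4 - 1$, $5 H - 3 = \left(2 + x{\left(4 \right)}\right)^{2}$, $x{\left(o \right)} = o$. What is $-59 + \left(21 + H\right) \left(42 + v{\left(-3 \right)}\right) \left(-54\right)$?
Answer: $-70043$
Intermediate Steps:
$H = \frac{39}{5}$ ($H = \frac{3}{5} + \frac{\left(2 + 4\right)^{2}}{5} = \frac{3}{5} + \frac{6^{2}}{5} = \frac{3}{5} + \frac{1}{5} \cdot 36 = \frac{3}{5} + \frac{36}{5} = \frac{39}{5} \approx 7.8$)
$v{\left(O \right)} = 3$ ($v{\left(O \right)} = 4 - 1 = 3$)
$-59 + \left(21 + H\right) \left(42 + v{\left(-3 \right)}\right) \left(-54\right) = -59 + \left(21 + \frac{39}{5}\right) \left(42 + 3\right) \left(-54\right) = -59 + \frac{144}{5} \cdot 45 \left(-54\right) = -59 + 1296 \left(-54\right) = -59 - 69984 = -70043$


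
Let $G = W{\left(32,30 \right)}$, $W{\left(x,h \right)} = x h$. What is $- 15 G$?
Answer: $-14400$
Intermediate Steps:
$W{\left(x,h \right)} = h x$
$G = 960$ ($G = 30 \cdot 32 = 960$)
$- 15 G = \left(-15\right) 960 = -14400$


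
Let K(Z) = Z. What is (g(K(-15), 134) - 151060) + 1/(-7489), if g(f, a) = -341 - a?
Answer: -1134845616/7489 ≈ -1.5154e+5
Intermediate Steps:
(g(K(-15), 134) - 151060) + 1/(-7489) = ((-341 - 1*134) - 151060) + 1/(-7489) = ((-341 - 134) - 151060) - 1/7489 = (-475 - 151060) - 1/7489 = -151535 - 1/7489 = -1134845616/7489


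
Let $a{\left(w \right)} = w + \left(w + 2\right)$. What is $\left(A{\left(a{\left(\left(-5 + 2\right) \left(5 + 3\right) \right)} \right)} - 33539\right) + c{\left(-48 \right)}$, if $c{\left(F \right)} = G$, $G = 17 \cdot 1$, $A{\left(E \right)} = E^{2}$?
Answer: $-31406$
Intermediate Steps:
$a{\left(w \right)} = 2 + 2 w$ ($a{\left(w \right)} = w + \left(2 + w\right) = 2 + 2 w$)
$G = 17$
$c{\left(F \right)} = 17$
$\left(A{\left(a{\left(\left(-5 + 2\right) \left(5 + 3\right) \right)} \right)} - 33539\right) + c{\left(-48 \right)} = \left(\left(2 + 2 \left(-5 + 2\right) \left(5 + 3\right)\right)^{2} - 33539\right) + 17 = \left(\left(2 + 2 \left(\left(-3\right) 8\right)\right)^{2} - 33539\right) + 17 = \left(\left(2 + 2 \left(-24\right)\right)^{2} - 33539\right) + 17 = \left(\left(2 - 48\right)^{2} - 33539\right) + 17 = \left(\left(-46\right)^{2} - 33539\right) + 17 = \left(2116 - 33539\right) + 17 = -31423 + 17 = -31406$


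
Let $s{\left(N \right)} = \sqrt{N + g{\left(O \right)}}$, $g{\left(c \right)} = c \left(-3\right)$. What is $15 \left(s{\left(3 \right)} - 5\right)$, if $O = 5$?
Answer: $-75 + 30 i \sqrt{3} \approx -75.0 + 51.962 i$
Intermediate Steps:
$g{\left(c \right)} = - 3 c$
$s{\left(N \right)} = \sqrt{-15 + N}$ ($s{\left(N \right)} = \sqrt{N - 15} = \sqrt{-15 + N}$)
$15 \left(s{\left(3 \right)} - 5\right) = 15 \left(\sqrt{-15 + 3} - 5\right) = 15 \left(\sqrt{-12} - 5\right) = 15 \left(2 i \sqrt{3} - 5\right) = 15 \left(-5 + 2 i \sqrt{3}\right) = -75 + 30 i \sqrt{3}$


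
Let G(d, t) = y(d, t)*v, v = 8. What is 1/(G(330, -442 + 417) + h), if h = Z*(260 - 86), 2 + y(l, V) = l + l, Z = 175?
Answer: 1/35714 ≈ 2.8000e-5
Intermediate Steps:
y(l, V) = -2 + 2*l (y(l, V) = -2 + (l + l) = -2 + 2*l)
G(d, t) = -16 + 16*d (G(d, t) = (-2 + 2*d)*8 = -16 + 16*d)
h = 30450 (h = 175*(260 - 86) = 175*174 = 30450)
1/(G(330, -442 + 417) + h) = 1/((-16 + 16*330) + 30450) = 1/((-16 + 5280) + 30450) = 1/(5264 + 30450) = 1/35714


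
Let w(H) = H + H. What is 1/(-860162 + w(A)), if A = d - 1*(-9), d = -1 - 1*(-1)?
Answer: -1/860144 ≈ -1.1626e-6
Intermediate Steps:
d = 0 (d = -1 + 1 = 0)
A = 9 (A = 0 - 1*(-9) = 0 + 9 = 9)
w(H) = 2*H
1/(-860162 + w(A)) = 1/(-860162 + 2*9) = 1/(-860162 + 18) = 1/(-860144) = -1/860144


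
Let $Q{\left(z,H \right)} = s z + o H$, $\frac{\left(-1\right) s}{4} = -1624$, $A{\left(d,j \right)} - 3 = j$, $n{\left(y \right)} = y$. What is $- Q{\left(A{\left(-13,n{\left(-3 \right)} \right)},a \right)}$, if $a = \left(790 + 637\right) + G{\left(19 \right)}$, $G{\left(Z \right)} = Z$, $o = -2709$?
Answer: $3917214$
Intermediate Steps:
$A{\left(d,j \right)} = 3 + j$
$s = 6496$ ($s = \left(-4\right) \left(-1624\right) = 6496$)
$a = 1446$ ($a = \left(790 + 637\right) + 19 = 1427 + 19 = 1446$)
$Q{\left(z,H \right)} = - 2709 H + 6496 z$ ($Q{\left(z,H \right)} = 6496 z - 2709 H = - 2709 H + 6496 z$)
$- Q{\left(A{\left(-13,n{\left(-3 \right)} \right)},a \right)} = - (\left(-2709\right) 1446 + 6496 \left(3 - 3\right)) = - (-3917214 + 6496 \cdot 0) = - (-3917214 + 0) = \left(-1\right) \left(-3917214\right) = 3917214$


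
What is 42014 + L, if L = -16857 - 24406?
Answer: 751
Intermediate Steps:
L = -41263
42014 + L = 42014 - 41263 = 751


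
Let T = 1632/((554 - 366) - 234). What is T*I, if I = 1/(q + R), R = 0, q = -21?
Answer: 272/161 ≈ 1.6894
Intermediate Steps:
T = -816/23 (T = 1632/(188 - 234) = 1632/(-46) = 1632*(-1/46) = -816/23 ≈ -35.478)
I = -1/21 (I = 1/(-21 + 0) = 1/(-21) = -1/21 ≈ -0.047619)
T*I = -816/23*(-1/21) = 272/161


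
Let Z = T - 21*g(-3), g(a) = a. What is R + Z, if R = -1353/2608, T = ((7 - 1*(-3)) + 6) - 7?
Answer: 186423/2608 ≈ 71.481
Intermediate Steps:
T = 9 (T = ((7 + 3) + 6) - 7 = (10 + 6) - 7 = 16 - 7 = 9)
R = -1353/2608 (R = -1353*1/2608 = -1353/2608 ≈ -0.51879)
Z = 72 (Z = 9 - 21*(-3) = 9 + 63 = 72)
R + Z = -1353/2608 + 72 = 186423/2608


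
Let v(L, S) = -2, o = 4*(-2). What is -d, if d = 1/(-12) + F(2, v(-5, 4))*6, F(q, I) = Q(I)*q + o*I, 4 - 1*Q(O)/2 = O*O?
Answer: -1151/12 ≈ -95.917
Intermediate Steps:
o = -8
Q(O) = 8 - 2*O**2 (Q(O) = 8 - 2*O*O = 8 - 2*O**2)
F(q, I) = -8*I + q*(8 - 2*I**2) (F(q, I) = (8 - 2*I**2)*q - 8*I = q*(8 - 2*I**2) - 8*I = -8*I + q*(8 - 2*I**2))
d = 1151/12 (d = 1/(-12) + (-8*(-2) - 2*2*(-4 + (-2)**2))*6 = -1/12 + (16 - 2*2*(-4 + 4))*6 = -1/12 + (16 - 2*2*0)*6 = -1/12 + (16 + 0)*6 = -1/12 + 16*6 = -1/12 + 96 = 1151/12 ≈ 95.917)
-d = -1*1151/12 = -1151/12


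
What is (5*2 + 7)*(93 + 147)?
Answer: 4080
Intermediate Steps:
(5*2 + 7)*(93 + 147) = (10 + 7)*240 = 17*240 = 4080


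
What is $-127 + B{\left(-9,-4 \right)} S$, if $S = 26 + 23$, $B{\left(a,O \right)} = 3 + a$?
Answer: $-421$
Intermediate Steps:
$S = 49$
$-127 + B{\left(-9,-4 \right)} S = -127 + \left(3 - 9\right) 49 = -127 - 294 = -421$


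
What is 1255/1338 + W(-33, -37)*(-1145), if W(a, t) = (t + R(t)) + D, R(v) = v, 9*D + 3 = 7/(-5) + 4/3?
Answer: 1025028119/12042 ≈ 85121.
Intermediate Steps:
D = -46/135 (D = -⅓ + (7/(-5) + 4/3)/9 = -⅓ + (7*(-⅕) + 4*(⅓))/9 = -⅓ + (-7/5 + 4/3)/9 = -⅓ + (⅑)*(-1/15) = -⅓ - 1/135 = -46/135 ≈ -0.34074)
W(a, t) = -46/135 + 2*t (W(a, t) = (t + t) - 46/135 = 2*t - 46/135 = -46/135 + 2*t)
1255/1338 + W(-33, -37)*(-1145) = 1255/1338 + (-46/135 + 2*(-37))*(-1145) = 1255*(1/1338) + (-46/135 - 74)*(-1145) = 1255/1338 - 10036/135*(-1145) = 1255/1338 + 2298244/27 = 1025028119/12042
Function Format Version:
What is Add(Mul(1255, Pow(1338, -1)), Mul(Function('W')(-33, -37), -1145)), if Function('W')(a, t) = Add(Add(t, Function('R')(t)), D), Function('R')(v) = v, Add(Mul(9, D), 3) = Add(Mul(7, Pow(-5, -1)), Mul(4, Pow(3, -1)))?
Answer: Rational(1025028119, 12042) ≈ 85121.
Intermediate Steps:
D = Rational(-46, 135) (D = Add(Rational(-1, 3), Mul(Rational(1, 9), Add(Mul(7, Pow(-5, -1)), Mul(4, Pow(3, -1))))) = Add(Rational(-1, 3), Mul(Rational(1, 9), Add(Mul(7, Rational(-1, 5)), Mul(4, Rational(1, 3))))) = Add(Rational(-1, 3), Mul(Rational(1, 9), Add(Rational(-7, 5), Rational(4, 3)))) = Add(Rational(-1, 3), Mul(Rational(1, 9), Rational(-1, 15))) = Add(Rational(-1, 3), Rational(-1, 135)) = Rational(-46, 135) ≈ -0.34074)
Function('W')(a, t) = Add(Rational(-46, 135), Mul(2, t)) (Function('W')(a, t) = Add(Add(t, t), Rational(-46, 135)) = Add(Mul(2, t), Rational(-46, 135)) = Add(Rational(-46, 135), Mul(2, t)))
Add(Mul(1255, Pow(1338, -1)), Mul(Function('W')(-33, -37), -1145)) = Add(Mul(1255, Pow(1338, -1)), Mul(Add(Rational(-46, 135), Mul(2, -37)), -1145)) = Add(Mul(1255, Rational(1, 1338)), Mul(Add(Rational(-46, 135), -74), -1145)) = Add(Rational(1255, 1338), Mul(Rational(-10036, 135), -1145)) = Add(Rational(1255, 1338), Rational(2298244, 27)) = Rational(1025028119, 12042)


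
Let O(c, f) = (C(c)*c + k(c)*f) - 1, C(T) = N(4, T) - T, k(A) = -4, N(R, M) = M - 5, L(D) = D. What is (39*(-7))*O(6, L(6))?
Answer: 15015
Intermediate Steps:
N(R, M) = -5 + M
C(T) = -5 (C(T) = (-5 + T) - T = -5)
O(c, f) = -1 - 5*c - 4*f (O(c, f) = (-5*c - 4*f) - 1 = -1 - 5*c - 4*f)
(39*(-7))*O(6, L(6)) = (39*(-7))*(-1 - 5*6 - 4*6) = -273*(-1 - 30 - 24) = -273*(-55) = 15015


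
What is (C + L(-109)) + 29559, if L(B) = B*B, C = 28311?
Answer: 69751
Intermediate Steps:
L(B) = B²
(C + L(-109)) + 29559 = (28311 + (-109)²) + 29559 = (28311 + 11881) + 29559 = 40192 + 29559 = 69751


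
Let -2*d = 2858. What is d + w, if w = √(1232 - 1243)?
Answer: -1429 + I*√11 ≈ -1429.0 + 3.3166*I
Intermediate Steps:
d = -1429 (d = -½*2858 = -1429)
w = I*√11 (w = √(-11) = I*√11 ≈ 3.3166*I)
d + w = -1429 + I*√11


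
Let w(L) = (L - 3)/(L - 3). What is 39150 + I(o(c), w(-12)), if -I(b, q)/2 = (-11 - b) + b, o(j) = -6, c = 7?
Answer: 39172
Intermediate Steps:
w(L) = 1 (w(L) = (-3 + L)/(-3 + L) = 1)
I(b, q) = 22 (I(b, q) = -2*((-11 - b) + b) = -2*(-11) = 22)
39150 + I(o(c), w(-12)) = 39150 + 22 = 39172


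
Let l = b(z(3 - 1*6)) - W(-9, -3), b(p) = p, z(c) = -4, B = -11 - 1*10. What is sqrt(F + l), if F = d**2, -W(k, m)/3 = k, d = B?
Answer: sqrt(410) ≈ 20.248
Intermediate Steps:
B = -21 (B = -11 - 10 = -21)
d = -21
W(k, m) = -3*k
l = -31 (l = -4 - (-3)*(-9) = -4 - 1*27 = -4 - 27 = -31)
F = 441 (F = (-21)**2 = 441)
sqrt(F + l) = sqrt(441 - 31) = sqrt(410)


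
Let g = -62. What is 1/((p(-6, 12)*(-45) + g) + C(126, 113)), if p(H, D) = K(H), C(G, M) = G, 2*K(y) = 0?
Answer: 1/64 ≈ 0.015625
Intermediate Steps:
K(y) = 0 (K(y) = (½)*0 = 0)
p(H, D) = 0
1/((p(-6, 12)*(-45) + g) + C(126, 113)) = 1/((0*(-45) - 62) + 126) = 1/((0 - 62) + 126) = 1/(-62 + 126) = 1/64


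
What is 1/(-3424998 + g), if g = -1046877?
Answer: -1/4471875 ≈ -2.2362e-7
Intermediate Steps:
1/(-3424998 + g) = 1/(-3424998 - 1046877) = 1/(-4471875) = -1/4471875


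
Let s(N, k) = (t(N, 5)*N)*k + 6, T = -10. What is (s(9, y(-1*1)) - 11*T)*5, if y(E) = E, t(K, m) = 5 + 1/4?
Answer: 1375/4 ≈ 343.75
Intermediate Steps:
t(K, m) = 21/4 (t(K, m) = 5 + 1*(¼) = 5 + ¼ = 21/4)
s(N, k) = 6 + 21*N*k/4 (s(N, k) = (21*N/4)*k + 6 = 21*N*k/4 + 6 = 6 + 21*N*k/4)
(s(9, y(-1*1)) - 11*T)*5 = ((6 + (21/4)*9*(-1*1)) - 11*(-10))*5 = ((6 + (21/4)*9*(-1)) + 110)*5 = ((6 - 189/4) + 110)*5 = (-165/4 + 110)*5 = (275/4)*5 = 1375/4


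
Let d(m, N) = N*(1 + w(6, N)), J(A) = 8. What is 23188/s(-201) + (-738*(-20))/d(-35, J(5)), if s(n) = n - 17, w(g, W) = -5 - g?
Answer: -63409/218 ≈ -290.87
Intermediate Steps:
d(m, N) = -10*N (d(m, N) = N*(1 + (-5 - 1*6)) = N*(1 + (-5 - 6)) = N*(1 - 11) = N*(-10) = -10*N)
s(n) = -17 + n
23188/s(-201) + (-738*(-20))/d(-35, J(5)) = 23188/(-17 - 201) + (-738*(-20))/((-10*8)) = 23188/(-218) + 14760/(-80) = 23188*(-1/218) + 14760*(-1/80) = -11594/109 - 369/2 = -63409/218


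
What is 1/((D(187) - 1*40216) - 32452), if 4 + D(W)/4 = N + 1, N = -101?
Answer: -1/73084 ≈ -1.3683e-5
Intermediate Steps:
D(W) = -416 (D(W) = -16 + 4*(-101 + 1) = -16 + 4*(-100) = -16 - 400 = -416)
1/((D(187) - 1*40216) - 32452) = 1/((-416 - 1*40216) - 32452) = 1/((-416 - 40216) - 32452) = 1/(-40632 - 32452) = 1/(-73084) = -1/73084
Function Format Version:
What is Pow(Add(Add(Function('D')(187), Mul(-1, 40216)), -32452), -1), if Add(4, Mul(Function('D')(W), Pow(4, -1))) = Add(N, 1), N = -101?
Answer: Rational(-1, 73084) ≈ -1.3683e-5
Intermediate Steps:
Function('D')(W) = -416 (Function('D')(W) = Add(-16, Mul(4, Add(-101, 1))) = Add(-16, Mul(4, -100)) = Add(-16, -400) = -416)
Pow(Add(Add(Function('D')(187), Mul(-1, 40216)), -32452), -1) = Pow(Add(Add(-416, Mul(-1, 40216)), -32452), -1) = Pow(Add(Add(-416, -40216), -32452), -1) = Pow(Add(-40632, -32452), -1) = Pow(-73084, -1) = Rational(-1, 73084)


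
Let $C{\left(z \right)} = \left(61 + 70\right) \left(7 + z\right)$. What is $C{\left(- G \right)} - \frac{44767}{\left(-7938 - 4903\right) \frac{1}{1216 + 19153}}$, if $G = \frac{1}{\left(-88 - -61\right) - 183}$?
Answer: $\frac{193964868371}{2696610} \approx 71929.0$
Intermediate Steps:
$G = - \frac{1}{210}$ ($G = \frac{1}{\left(-88 + 61\right) - 183} = \frac{1}{-27 - 183} = \frac{1}{-210} = - \frac{1}{210} \approx -0.0047619$)
$C{\left(z \right)} = 917 + 131 z$ ($C{\left(z \right)} = 131 \left(7 + z\right) = 917 + 131 z$)
$C{\left(- G \right)} - \frac{44767}{\left(-7938 - 4903\right) \frac{1}{1216 + 19153}} = \left(917 + 131 \left(\left(-1\right) \left(- \frac{1}{210}\right)\right)\right) - \frac{44767}{\left(-7938 - 4903\right) \frac{1}{1216 + 19153}} = \left(917 + 131 \cdot \frac{1}{210}\right) - \frac{44767}{\left(-12841\right) \frac{1}{20369}} = \left(917 + \frac{131}{210}\right) - \frac{44767}{\left(-12841\right) \frac{1}{20369}} = \frac{192701}{210} - \frac{44767}{- \frac{12841}{20369}} = \frac{192701}{210} - - \frac{911859023}{12841} = \frac{192701}{210} + \frac{911859023}{12841} = \frac{193964868371}{2696610}$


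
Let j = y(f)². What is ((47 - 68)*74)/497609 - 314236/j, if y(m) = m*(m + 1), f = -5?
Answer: -5584545833/7108700 ≈ -785.59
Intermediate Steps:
y(m) = m*(1 + m)
j = 400 (j = (-5*(1 - 5))² = (-5*(-4))² = 20² = 400)
((47 - 68)*74)/497609 - 314236/j = ((47 - 68)*74)/497609 - 314236/400 = -21*74*(1/497609) - 314236*1/400 = -1554*1/497609 - 78559/100 = -222/71087 - 78559/100 = -5584545833/7108700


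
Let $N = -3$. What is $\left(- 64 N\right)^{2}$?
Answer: $36864$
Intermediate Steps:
$\left(- 64 N\right)^{2} = \left(\left(-64\right) \left(-3\right)\right)^{2} = 192^{2} = 36864$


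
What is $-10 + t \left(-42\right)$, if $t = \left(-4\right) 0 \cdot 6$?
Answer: $-10$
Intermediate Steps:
$t = 0$ ($t = 0 \cdot 6 = 0$)
$-10 + t \left(-42\right) = -10 + 0 \left(-42\right) = -10 + 0 = -10$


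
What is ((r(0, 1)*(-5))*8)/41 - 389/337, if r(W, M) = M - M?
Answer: -389/337 ≈ -1.1543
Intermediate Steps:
r(W, M) = 0
((r(0, 1)*(-5))*8)/41 - 389/337 = ((0*(-5))*8)/41 - 389/337 = (0*8)*(1/41) - 389*1/337 = 0*(1/41) - 389/337 = 0 - 389/337 = -389/337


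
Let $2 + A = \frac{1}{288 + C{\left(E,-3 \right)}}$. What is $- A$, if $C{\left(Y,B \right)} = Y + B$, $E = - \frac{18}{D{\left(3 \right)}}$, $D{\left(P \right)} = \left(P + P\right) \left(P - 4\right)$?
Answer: $\frac{575}{288} \approx 1.9965$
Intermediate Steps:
$D{\left(P \right)} = 2 P \left(-4 + P\right)$
$E = 3$ ($E = - \frac{18}{2 \cdot 3 \left(-4 + 3\right)} = - \frac{18}{2 \cdot 3 \left(-1\right)} = - \frac{18}{-6} = \left(-18\right) \left(- \frac{1}{6}\right) = 3$)
$C{\left(Y,B \right)} = B + Y$
$A = - \frac{575}{288}$ ($A = -2 + \frac{1}{288 + \left(-3 + 3\right)} = -2 + \frac{1}{288 + 0} = -2 + \frac{1}{288} = - \frac{575}{288} \approx -1.9965$)
$- A = \left(-1\right) \left(- \frac{575}{288}\right) = \frac{575}{288}$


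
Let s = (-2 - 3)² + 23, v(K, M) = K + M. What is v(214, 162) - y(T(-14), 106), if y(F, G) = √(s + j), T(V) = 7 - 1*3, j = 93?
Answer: 376 - √141 ≈ 364.13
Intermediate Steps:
T(V) = 4 (T(V) = 7 - 3 = 4)
s = 48 (s = (-5)² + 23 = 25 + 23 = 48)
y(F, G) = √141 (y(F, G) = √(48 + 93) = √141)
v(214, 162) - y(T(-14), 106) = (214 + 162) - √141 = 376 - √141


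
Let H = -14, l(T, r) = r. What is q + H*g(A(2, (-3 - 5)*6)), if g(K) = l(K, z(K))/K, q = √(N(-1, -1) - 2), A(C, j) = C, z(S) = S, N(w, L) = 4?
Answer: -14 + √2 ≈ -12.586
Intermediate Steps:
q = √2 (q = √(4 - 2) = √2 ≈ 1.4142)
g(K) = 1 (g(K) = K/K = 1)
q + H*g(A(2, (-3 - 5)*6)) = √2 - 14*1 = √2 - 14 = -14 + √2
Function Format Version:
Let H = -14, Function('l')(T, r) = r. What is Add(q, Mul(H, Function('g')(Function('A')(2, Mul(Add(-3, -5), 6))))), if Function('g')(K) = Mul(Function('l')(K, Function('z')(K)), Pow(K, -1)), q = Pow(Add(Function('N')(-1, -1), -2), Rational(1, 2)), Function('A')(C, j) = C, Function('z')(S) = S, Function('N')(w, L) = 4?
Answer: Add(-14, Pow(2, Rational(1, 2))) ≈ -12.586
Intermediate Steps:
q = Pow(2, Rational(1, 2)) (q = Pow(Add(4, -2), Rational(1, 2)) = Pow(2, Rational(1, 2)) ≈ 1.4142)
Function('g')(K) = 1 (Function('g')(K) = Mul(K, Pow(K, -1)) = 1)
Add(q, Mul(H, Function('g')(Function('A')(2, Mul(Add(-3, -5), 6))))) = Add(Pow(2, Rational(1, 2)), Mul(-14, 1)) = Add(Pow(2, Rational(1, 2)), -14) = Add(-14, Pow(2, Rational(1, 2)))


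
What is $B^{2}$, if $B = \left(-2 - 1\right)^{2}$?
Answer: $81$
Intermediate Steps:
$B = 9$ ($B = \left(-2 + \left(-3 + 2\right)\right)^{2} = \left(-2 - 1\right)^{2} = \left(-3\right)^{2} = 9$)
$B^{2} = 9^{2} = 81$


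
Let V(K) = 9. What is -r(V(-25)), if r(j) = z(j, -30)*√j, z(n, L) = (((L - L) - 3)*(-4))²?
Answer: -432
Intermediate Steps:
z(n, L) = 144 (z(n, L) = ((0 - 3)*(-4))² = (-3*(-4))² = 12² = 144)
r(j) = 144*√j
-r(V(-25)) = -144*√9 = -144*3 = -1*432 = -432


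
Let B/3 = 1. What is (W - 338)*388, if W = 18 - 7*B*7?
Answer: -181196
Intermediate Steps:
B = 3 (B = 3*1 = 3)
W = -129 (W = 18 - 7*3*7 = 18 - 21*7 = 18 - 1*147 = 18 - 147 = -129)
(W - 338)*388 = (-129 - 338)*388 = -467*388 = -181196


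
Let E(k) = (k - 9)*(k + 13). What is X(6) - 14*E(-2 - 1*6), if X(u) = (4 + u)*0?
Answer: 1190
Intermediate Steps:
E(k) = (-9 + k)*(13 + k)
X(u) = 0
X(6) - 14*E(-2 - 1*6) = 0 - 14*(-117 + (-2 - 1*6)² + 4*(-2 - 1*6)) = 0 - 14*(-117 + (-2 - 6)² + 4*(-2 - 6)) = 0 - 14*(-117 + (-8)² + 4*(-8)) = 0 - 14*(-117 + 64 - 32) = 0 - 14*(-85) = 0 + 1190 = 1190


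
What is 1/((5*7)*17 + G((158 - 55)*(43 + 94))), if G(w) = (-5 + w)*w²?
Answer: 1/2808791248621 ≈ 3.5603e-13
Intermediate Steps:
G(w) = w²*(-5 + w)
1/((5*7)*17 + G((158 - 55)*(43 + 94))) = 1/((5*7)*17 + ((158 - 55)*(43 + 94))²*(-5 + (158 - 55)*(43 + 94))) = 1/(35*17 + (103*137)²*(-5 + 103*137)) = 1/(595 + 14111²*(-5 + 14111)) = 1/(595 + 199120321*14106) = 1/(595 + 2808791248026) = 1/2808791248621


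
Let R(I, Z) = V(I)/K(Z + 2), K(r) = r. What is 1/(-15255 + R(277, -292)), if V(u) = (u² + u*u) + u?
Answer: -58/915537 ≈ -6.3351e-5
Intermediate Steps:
V(u) = u + 2*u² (V(u) = (u² + u²) + u = 2*u² + u = u + 2*u²)
R(I, Z) = I*(1 + 2*I)/(2 + Z) (R(I, Z) = (I*(1 + 2*I))/(Z + 2) = (I*(1 + 2*I))/(2 + Z) = I*(1 + 2*I)/(2 + Z))
1/(-15255 + R(277, -292)) = 1/(-15255 + 277*(1 + 2*277)/(2 - 292)) = 1/(-15255 + 277*(1 + 554)/(-290)) = 1/(-15255 + 277*(-1/290)*555) = 1/(-15255 - 30747/58) = 1/(-915537/58) = -58/915537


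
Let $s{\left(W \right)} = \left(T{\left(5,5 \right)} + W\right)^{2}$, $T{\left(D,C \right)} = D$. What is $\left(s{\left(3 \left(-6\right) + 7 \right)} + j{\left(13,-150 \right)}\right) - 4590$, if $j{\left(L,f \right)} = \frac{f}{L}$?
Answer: $- \frac{59352}{13} \approx -4565.5$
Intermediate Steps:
$s{\left(W \right)} = \left(5 + W\right)^{2}$
$\left(s{\left(3 \left(-6\right) + 7 \right)} + j{\left(13,-150 \right)}\right) - 4590 = \left(\left(5 + \left(3 \left(-6\right) + 7\right)\right)^{2} - \frac{150}{13}\right) - 4590 = \left(\left(5 + \left(-18 + 7\right)\right)^{2} - \frac{150}{13}\right) - 4590 = \left(\left(5 - 11\right)^{2} - \frac{150}{13}\right) - 4590 = \left(\left(-6\right)^{2} - \frac{150}{13}\right) - 4590 = \left(36 - \frac{150}{13}\right) - 4590 = \frac{318}{13} - 4590 = - \frac{59352}{13}$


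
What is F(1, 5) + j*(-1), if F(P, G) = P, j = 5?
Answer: -4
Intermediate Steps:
F(1, 5) + j*(-1) = 1 + 5*(-1) = 1 - 5 = -4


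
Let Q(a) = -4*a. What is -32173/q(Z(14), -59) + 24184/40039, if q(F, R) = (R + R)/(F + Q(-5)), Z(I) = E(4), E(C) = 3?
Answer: 29630872893/4724602 ≈ 6271.6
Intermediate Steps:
Z(I) = 3
q(F, R) = 2*R/(20 + F) (q(F, R) = (R + R)/(F - 4*(-5)) = (2*R)/(F + 20) = (2*R)/(20 + F) = 2*R/(20 + F))
-32173/q(Z(14), -59) + 24184/40039 = -32173/(2*(-59)/(20 + 3)) + 24184/40039 = -32173/(2*(-59)/23) + 24184*(1/40039) = -32173/(2*(-59)*(1/23)) + 24184/40039 = -32173/(-118/23) + 24184/40039 = -32173*(-23/118) + 24184/40039 = 739979/118 + 24184/40039 = 29630872893/4724602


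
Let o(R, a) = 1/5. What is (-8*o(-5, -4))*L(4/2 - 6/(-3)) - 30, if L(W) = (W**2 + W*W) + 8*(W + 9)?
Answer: -1238/5 ≈ -247.60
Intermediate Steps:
o(R, a) = 1/5
L(W) = 72 + 2*W**2 + 8*W (L(W) = (W**2 + W**2) + 8*(9 + W) = 2*W**2 + (72 + 8*W) = 72 + 2*W**2 + 8*W)
(-8*o(-5, -4))*L(4/2 - 6/(-3)) - 30 = (-8*1/5)*(72 + 2*(4/2 - 6/(-3))**2 + 8*(4/2 - 6/(-3))) - 30 = -8*(72 + 2*(4*(1/2) - 6*(-1/3))**2 + 8*(4*(1/2) - 6*(-1/3)))/5 - 30 = -8*(72 + 2*(2 + 2)**2 + 8*(2 + 2))/5 - 30 = -8*(72 + 2*4**2 + 8*4)/5 - 30 = -8*(72 + 2*16 + 32)/5 - 30 = -8*(72 + 32 + 32)/5 - 30 = -8/5*136 - 30 = -1088/5 - 30 = -1238/5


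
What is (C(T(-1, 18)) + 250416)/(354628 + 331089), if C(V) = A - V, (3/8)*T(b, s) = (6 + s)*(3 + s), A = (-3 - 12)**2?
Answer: 249297/685717 ≈ 0.36356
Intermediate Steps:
A = 225 (A = (-15)**2 = 225)
T(b, s) = 8*(3 + s)*(6 + s)/3 (T(b, s) = 8*((6 + s)*(3 + s))/3 = 8*((3 + s)*(6 + s))/3 = 8*(3 + s)*(6 + s)/3)
C(V) = 225 - V
(C(T(-1, 18)) + 250416)/(354628 + 331089) = ((225 - (48 + 24*18 + (8/3)*18**2)) + 250416)/(354628 + 331089) = ((225 - (48 + 432 + (8/3)*324)) + 250416)/685717 = ((225 - (48 + 432 + 864)) + 250416)*(1/685717) = ((225 - 1*1344) + 250416)*(1/685717) = ((225 - 1344) + 250416)*(1/685717) = (-1119 + 250416)*(1/685717) = 249297*(1/685717) = 249297/685717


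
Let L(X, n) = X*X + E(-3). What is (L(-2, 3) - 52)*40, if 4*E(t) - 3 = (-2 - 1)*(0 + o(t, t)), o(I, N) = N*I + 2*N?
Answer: -1980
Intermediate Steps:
o(I, N) = 2*N + I*N (o(I, N) = I*N + 2*N = 2*N + I*N)
E(t) = ¾ - 3*t*(2 + t)/4 (E(t) = ¾ + ((-2 - 1)*(0 + t*(2 + t)))/4 = ¾ + (-3*t*(2 + t))/4 = ¾ - 3*t*(2 + t)/4)
L(X, n) = -3/2 + X² (L(X, n) = X*X + (¾ - ¾*(-3)*(2 - 3)) = X² + (¾ - ¾*(-3)*(-1)) = X² + (¾ - 9/4) = X² - 3/2 = -3/2 + X²)
(L(-2, 3) - 52)*40 = ((-3/2 + (-2)²) - 52)*40 = ((-3/2 + 4) - 52)*40 = (5/2 - 52)*40 = -99/2*40 = -1980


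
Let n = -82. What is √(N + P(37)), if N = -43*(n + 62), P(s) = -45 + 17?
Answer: 8*√13 ≈ 28.844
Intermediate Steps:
P(s) = -28
N = 860 (N = -43*(-82 + 62) = -43*(-20) = 860)
√(N + P(37)) = √(860 - 28) = √832 = 8*√13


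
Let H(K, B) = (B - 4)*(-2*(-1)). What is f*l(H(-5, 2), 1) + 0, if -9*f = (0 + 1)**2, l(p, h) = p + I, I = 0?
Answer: 4/9 ≈ 0.44444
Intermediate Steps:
H(K, B) = -8 + 2*B (H(K, B) = (-4 + B)*2 = -8 + 2*B)
l(p, h) = p (l(p, h) = p + 0 = p)
f = -1/9 (f = -(0 + 1)**2/9 = -1/9*1**2 = -1/9*1 = -1/9 ≈ -0.11111)
f*l(H(-5, 2), 1) + 0 = -(-8 + 2*2)/9 + 0 = -(-8 + 4)/9 + 0 = -1/9*(-4) + 0 = 4/9 + 0 = 4/9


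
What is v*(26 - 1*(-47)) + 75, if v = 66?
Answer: 4893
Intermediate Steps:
v*(26 - 1*(-47)) + 75 = 66*(26 - 1*(-47)) + 75 = 66*(26 + 47) + 75 = 66*73 + 75 = 4818 + 75 = 4893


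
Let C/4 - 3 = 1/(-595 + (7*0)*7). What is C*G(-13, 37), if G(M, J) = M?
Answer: -92768/595 ≈ -155.91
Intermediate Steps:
C = 7136/595 (C = 12 + 4/(-595 + (7*0)*7) = 12 + 4/(-595 + 0*7) = 12 + 4/(-595 + 0) = 12 + 4/(-595) = 12 + 4*(-1/595) = 12 - 4/595 = 7136/595 ≈ 11.993)
C*G(-13, 37) = (7136/595)*(-13) = -92768/595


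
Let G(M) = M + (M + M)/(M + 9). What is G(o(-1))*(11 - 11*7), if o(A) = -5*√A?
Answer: -1650/53 + 20460*I/53 ≈ -31.132 + 386.04*I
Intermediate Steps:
G(M) = M + 2*M/(9 + M) (G(M) = M + (2*M)/(9 + M) = M + 2*M/(9 + M))
G(o(-1))*(11 - 11*7) = ((-5*I)*(11 - 5*I)/(9 - 5*I))*(11 - 11*7) = ((-5*I)*(11 - 5*I)/(9 - 5*I))*(11 - 77) = ((-5*I)*((9 + 5*I)/106)*(11 - 5*I))*(-66) = -5*I*(9 + 5*I)*(11 - 5*I)/106*(-66) = 165*I*(9 + 5*I)*(11 - 5*I)/53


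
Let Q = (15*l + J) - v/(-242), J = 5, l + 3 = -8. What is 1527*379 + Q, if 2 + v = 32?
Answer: 70007348/121 ≈ 5.7857e+5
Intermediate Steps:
l = -11 (l = -3 - 8 = -11)
v = 30 (v = -2 + 32 = 30)
Q = -19345/121 (Q = (15*(-11) + 5) - 30/(-242) = (-165 + 5) - 30*(-1)/242 = -160 - 1*(-15/121) = -160 + 15/121 = -19345/121 ≈ -159.88)
1527*379 + Q = 1527*379 - 19345/121 = 578733 - 19345/121 = 70007348/121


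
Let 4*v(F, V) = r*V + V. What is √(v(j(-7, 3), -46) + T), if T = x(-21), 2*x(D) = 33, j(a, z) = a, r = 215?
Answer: I*√9870/2 ≈ 49.674*I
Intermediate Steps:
x(D) = 33/2 (x(D) = (½)*33 = 33/2)
T = 33/2 ≈ 16.500
v(F, V) = 54*V (v(F, V) = (215*V + V)/4 = (216*V)/4 = 54*V)
√(v(j(-7, 3), -46) + T) = √(54*(-46) + 33/2) = √(-2484 + 33/2) = √(-4935/2) = I*√9870/2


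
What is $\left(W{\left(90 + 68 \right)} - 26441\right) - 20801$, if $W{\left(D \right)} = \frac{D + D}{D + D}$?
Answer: $-47241$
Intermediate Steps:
$W{\left(D \right)} = 1$ ($W{\left(D \right)} = \frac{2 D}{2 D} = 2 D \frac{1}{2 D} = 1$)
$\left(W{\left(90 + 68 \right)} - 26441\right) - 20801 = \left(1 - 26441\right) - 20801 = -26440 - 20801 = -47241$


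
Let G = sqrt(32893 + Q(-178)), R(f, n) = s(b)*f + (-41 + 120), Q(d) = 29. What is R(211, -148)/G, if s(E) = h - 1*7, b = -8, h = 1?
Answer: -1187*sqrt(3658)/10974 ≈ -6.5420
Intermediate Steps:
s(E) = -6 (s(E) = 1 - 1*7 = 1 - 7 = -6)
R(f, n) = 79 - 6*f (R(f, n) = -6*f + (-41 + 120) = -6*f + 79 = 79 - 6*f)
G = 3*sqrt(3658) (G = sqrt(32893 + 29) = sqrt(32922) = 3*sqrt(3658) ≈ 181.44)
R(211, -148)/G = (79 - 6*211)/((3*sqrt(3658))) = (79 - 1266)*(sqrt(3658)/10974) = -1187*sqrt(3658)/10974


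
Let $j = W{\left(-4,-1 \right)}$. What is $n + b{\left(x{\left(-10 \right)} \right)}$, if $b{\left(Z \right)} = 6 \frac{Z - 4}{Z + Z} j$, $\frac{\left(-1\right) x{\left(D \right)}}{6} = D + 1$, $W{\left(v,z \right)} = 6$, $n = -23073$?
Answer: $- \frac{69169}{3} \approx -23056.0$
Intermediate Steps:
$x{\left(D \right)} = -6 - 6 D$ ($x{\left(D \right)} = - 6 \left(D + 1\right) = - 6 \left(1 + D\right) = -6 - 6 D$)
$j = 6$
$b{\left(Z \right)} = \frac{18 \left(-4 + Z\right)}{Z}$ ($b{\left(Z \right)} = 6 \frac{Z - 4}{Z + Z} 6 = 6 \frac{-4 + Z}{2 Z} 6 = \frac{3 \left(-4 + Z\right)}{Z} 6 = \frac{18 \left(-4 + Z\right)}{Z}$)
$n + b{\left(x{\left(-10 \right)} \right)} = -23073 + \left(18 - \frac{72}{-6 - -60}\right) = -23073 + \left(18 - \frac{72}{-6 + 60}\right) = -23073 + \left(18 - \frac{72}{54}\right) = -23073 + \left(18 - \frac{4}{3}\right) = -23073 + \frac{50}{3} = - \frac{69169}{3}$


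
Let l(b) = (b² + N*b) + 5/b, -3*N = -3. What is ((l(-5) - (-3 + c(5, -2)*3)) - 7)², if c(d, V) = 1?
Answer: 144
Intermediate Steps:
N = 1 (N = -⅓*(-3) = 1)
l(b) = b + b² + 5/b (l(b) = (b² + 1*b) + 5/b = (b² + b) + 5/b = (b + b²) + 5/b = b + b² + 5/b)
((l(-5) - (-3 + c(5, -2)*3)) - 7)² = (((-5 + (-5)² + 5/(-5)) - (-3 + 1*3)) - 7)² = (((-5 + 25 + 5*(-⅕)) - (-3 + 3)) - 7)² = (((-5 + 25 - 1) - 1*0) - 7)² = ((19 + 0) - 7)² = (19 - 7)² = 12² = 144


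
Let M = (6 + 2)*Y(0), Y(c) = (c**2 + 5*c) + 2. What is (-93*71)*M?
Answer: -105648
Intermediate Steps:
Y(c) = 2 + c**2 + 5*c
M = 16 (M = (6 + 2)*(2 + 0**2 + 5*0) = 8*(2 + 0 + 0) = 8*2 = 16)
(-93*71)*M = -93*71*16 = -6603*16 = -105648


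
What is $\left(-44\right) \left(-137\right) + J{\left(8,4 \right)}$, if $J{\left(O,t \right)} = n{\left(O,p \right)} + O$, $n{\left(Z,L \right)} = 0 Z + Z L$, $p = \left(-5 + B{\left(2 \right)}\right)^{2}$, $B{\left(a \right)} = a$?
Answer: $6108$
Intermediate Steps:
$p = 9$ ($p = \left(-5 + 2\right)^{2} = \left(-3\right)^{2} = 9$)
$n{\left(Z,L \right)} = L Z$ ($n{\left(Z,L \right)} = 0 + L Z = L Z$)
$J{\left(O,t \right)} = 10 O$ ($J{\left(O,t \right)} = 9 O + O = 10 O$)
$\left(-44\right) \left(-137\right) + J{\left(8,4 \right)} = \left(-44\right) \left(-137\right) + 10 \cdot 8 = 6028 + 80 = 6108$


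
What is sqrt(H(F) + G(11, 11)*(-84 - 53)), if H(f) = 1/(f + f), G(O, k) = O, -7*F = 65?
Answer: I*sqrt(25469210)/130 ≈ 38.821*I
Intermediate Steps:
F = -65/7 (F = -1/7*65 = -65/7 ≈ -9.2857)
H(f) = 1/(2*f)
sqrt(H(F) + G(11, 11)*(-84 - 53)) = sqrt(1/(2*(-65/7)) + 11*(-84 - 53)) = sqrt((1/2)*(-7/65) + 11*(-137)) = sqrt(-7/130 - 1507) = sqrt(-195917/130) = I*sqrt(25469210)/130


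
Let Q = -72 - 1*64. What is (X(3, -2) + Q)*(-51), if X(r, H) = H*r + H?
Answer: 7344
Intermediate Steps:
Q = -136 (Q = -72 - 64 = -136)
X(r, H) = H + H*r
(X(3, -2) + Q)*(-51) = (-2*(1 + 3) - 136)*(-51) = (-2*4 - 136)*(-51) = (-8 - 136)*(-51) = -144*(-51) = 7344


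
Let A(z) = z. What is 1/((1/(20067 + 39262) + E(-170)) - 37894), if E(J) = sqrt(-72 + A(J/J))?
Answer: -133384236493125/5054462505337312736 - 3519930241*I*sqrt(71)/5054462505337312736 ≈ -2.6389e-5 - 5.868e-9*I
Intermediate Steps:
E(J) = I*sqrt(71) (E(J) = sqrt(-72 + J/J) = sqrt(-72 + 1) = sqrt(-71) = I*sqrt(71))
1/((1/(20067 + 39262) + E(-170)) - 37894) = 1/((1/(20067 + 39262) + I*sqrt(71)) - 37894) = 1/((1/59329 + I*sqrt(71)) - 37894) = 1/(-2248213125/59329 + I*sqrt(71))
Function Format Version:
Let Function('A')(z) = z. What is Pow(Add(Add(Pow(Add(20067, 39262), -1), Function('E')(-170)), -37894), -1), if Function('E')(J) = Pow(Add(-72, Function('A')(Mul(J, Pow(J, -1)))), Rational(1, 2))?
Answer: Add(Rational(-133384236493125, 5054462505337312736), Mul(Rational(-3519930241, 5054462505337312736), I, Pow(71, Rational(1, 2)))) ≈ Add(-2.6389e-5, Mul(-5.8680e-9, I))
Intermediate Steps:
Function('E')(J) = Mul(I, Pow(71, Rational(1, 2))) (Function('E')(J) = Pow(Add(-72, Mul(J, Pow(J, -1))), Rational(1, 2)) = Pow(Add(-72, 1), Rational(1, 2)) = Pow(-71, Rational(1, 2)) = Mul(I, Pow(71, Rational(1, 2))))
Pow(Add(Add(Pow(Add(20067, 39262), -1), Function('E')(-170)), -37894), -1) = Pow(Add(Add(Pow(Add(20067, 39262), -1), Mul(I, Pow(71, Rational(1, 2)))), -37894), -1) = Pow(Add(Add(Pow(59329, -1), Mul(I, Pow(71, Rational(1, 2)))), -37894), -1) = Pow(Add(Add(Rational(1, 59329), Mul(I, Pow(71, Rational(1, 2)))), -37894), -1) = Pow(Add(Rational(-2248213125, 59329), Mul(I, Pow(71, Rational(1, 2)))), -1)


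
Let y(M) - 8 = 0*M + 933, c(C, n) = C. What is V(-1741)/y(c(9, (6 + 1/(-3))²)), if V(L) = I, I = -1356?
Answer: -1356/941 ≈ -1.4410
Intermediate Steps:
y(M) = 941 (y(M) = 8 + (0*M + 933) = 8 + (0 + 933) = 8 + 933 = 941)
V(L) = -1356
V(-1741)/y(c(9, (6 + 1/(-3))²)) = -1356/941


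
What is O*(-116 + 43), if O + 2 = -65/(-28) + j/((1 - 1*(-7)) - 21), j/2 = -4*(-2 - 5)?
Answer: 105923/364 ≈ 291.00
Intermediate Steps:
j = 56 (j = 2*(-4*(-2 - 5)) = 2*(-4*(-7)) = 2*28 = 56)
O = -1451/364 (O = -2 + (-65/(-28) + 56/((1 - 1*(-7)) - 21)) = -2 + (-65*(-1/28) + 56/((1 + 7) - 21)) = -2 + (65/28 + 56/(8 - 21)) = -2 + (65/28 + 56/(-13)) = -2 + (65/28 + 56*(-1/13)) = -2 + (65/28 - 56/13) = -2 - 723/364 = -1451/364 ≈ -3.9863)
O*(-116 + 43) = -1451*(-116 + 43)/364 = -1451/364*(-73) = 105923/364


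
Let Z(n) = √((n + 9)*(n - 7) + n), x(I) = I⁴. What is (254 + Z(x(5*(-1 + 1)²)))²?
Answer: 64453 + 1524*I*√7 ≈ 64453.0 + 4032.1*I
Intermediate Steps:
Z(n) = √(n + (-7 + n)*(9 + n)) (Z(n) = √((9 + n)*(-7 + n) + n) = √((-7 + n)*(9 + n) + n) = √(n + (-7 + n)*(9 + n)))
(254 + Z(x(5*(-1 + 1)²)))² = (254 + √(-63 + ((5*(-1 + 1)²)⁴)² + 3*(5*(-1 + 1)²)⁴))² = (254 + √(-63 + ((5*0²)⁴)² + 3*(5*0²)⁴))² = (254 + √(-63 + ((5*0)⁴)² + 3*(5*0)⁴))² = (254 + √(-63 + (0⁴)² + 3*0⁴))² = (254 + √(-63 + 0² + 3*0))² = (254 + √(-63 + 0 + 0))² = (254 + √(-63))² = (254 + 3*I*√7)²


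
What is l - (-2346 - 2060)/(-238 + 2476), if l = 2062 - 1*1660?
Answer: 452041/1119 ≈ 403.97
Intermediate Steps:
l = 402 (l = 2062 - 1660 = 402)
l - (-2346 - 2060)/(-238 + 2476) = 402 - (-2346 - 2060)/(-238 + 2476) = 402 - (-4406)/2238 = 402 - 1*(-2203/1119) = 402 + 2203/1119 = 452041/1119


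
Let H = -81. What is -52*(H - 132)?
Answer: 11076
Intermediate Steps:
-52*(H - 132) = -52*(-81 - 132) = -52*(-213) = 11076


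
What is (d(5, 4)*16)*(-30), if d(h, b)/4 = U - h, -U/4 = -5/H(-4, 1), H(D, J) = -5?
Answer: 17280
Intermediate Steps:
U = -4 (U = -(-20)/(-5) = -(-20)*(-1)/5 = -4*1 = -4)
d(h, b) = -16 - 4*h (d(h, b) = 4*(-4 - h) = -16 - 4*h)
(d(5, 4)*16)*(-30) = ((-16 - 4*5)*16)*(-30) = ((-16 - 20)*16)*(-30) = -36*16*(-30) = -576*(-30) = 17280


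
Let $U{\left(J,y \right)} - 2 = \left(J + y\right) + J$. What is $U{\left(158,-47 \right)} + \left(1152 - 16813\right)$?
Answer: $-15390$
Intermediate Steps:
$U{\left(J,y \right)} = 2 + y + 2 J$ ($U{\left(J,y \right)} = 2 + \left(\left(J + y\right) + J\right) = 2 + \left(y + 2 J\right) = 2 + y + 2 J$)
$U{\left(158,-47 \right)} + \left(1152 - 16813\right) = \left(2 - 47 + 2 \cdot 158\right) + \left(1152 - 16813\right) = \left(2 - 47 + 316\right) - 15661 = 271 - 15661 = -15390$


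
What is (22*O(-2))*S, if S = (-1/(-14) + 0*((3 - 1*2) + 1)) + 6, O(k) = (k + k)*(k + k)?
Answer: 14960/7 ≈ 2137.1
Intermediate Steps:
O(k) = 4*k² (O(k) = (2*k)*(2*k) = 4*k²)
S = 85/14 (S = (-1*(-1/14) + 0*((3 - 2) + 1)) + 6 = (1/14 + 0*(1 + 1)) + 6 = (1/14 + 0*2) + 6 = (1/14 + 0) + 6 = 1/14 + 6 = 85/14 ≈ 6.0714)
(22*O(-2))*S = (22*(4*(-2)²))*(85/14) = (22*(4*4))*(85/14) = (22*16)*(85/14) = 352*(85/14) = 14960/7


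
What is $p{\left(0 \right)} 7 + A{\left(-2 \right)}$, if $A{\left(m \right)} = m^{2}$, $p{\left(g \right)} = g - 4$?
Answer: $-24$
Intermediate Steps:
$p{\left(g \right)} = -4 + g$
$p{\left(0 \right)} 7 + A{\left(-2 \right)} = \left(-4 + 0\right) 7 + \left(-2\right)^{2} = \left(-4\right) 7 + 4 = -28 + 4 = -24$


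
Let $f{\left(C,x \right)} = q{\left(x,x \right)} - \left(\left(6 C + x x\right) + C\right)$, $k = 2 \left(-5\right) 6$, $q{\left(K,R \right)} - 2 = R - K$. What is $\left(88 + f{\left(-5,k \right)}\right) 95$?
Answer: $-330125$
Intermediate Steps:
$q{\left(K,R \right)} = 2 + R - K$ ($q{\left(K,R \right)} = 2 - \left(K - R\right) = 2 + R - K$)
$k = -60$ ($k = \left(-10\right) 6 = -60$)
$f{\left(C,x \right)} = 2 - x^{2} - 7 C$ ($f{\left(C,x \right)} = \left(2 + x - x\right) - \left(\left(6 C + x x\right) + C\right) = 2 - \left(\left(6 C + x^{2}\right) + C\right) = 2 - \left(\left(x^{2} + 6 C\right) + C\right) = 2 - \left(x^{2} + 7 C\right) = 2 - x^{2} - 7 C$)
$\left(88 + f{\left(-5,k \right)}\right) 95 = \left(88 - 3563\right) 95 = \left(-3475\right) 95 = -330125$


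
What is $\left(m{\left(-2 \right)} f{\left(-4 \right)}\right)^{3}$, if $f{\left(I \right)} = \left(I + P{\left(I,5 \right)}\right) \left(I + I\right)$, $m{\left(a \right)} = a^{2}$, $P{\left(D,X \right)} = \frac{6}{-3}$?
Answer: $7077888$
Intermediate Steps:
$P{\left(D,X \right)} = -2$ ($P{\left(D,X \right)} = 6 \left(- \frac{1}{3}\right) = -2$)
$f{\left(I \right)} = 2 I \left(-2 + I\right)$ ($f{\left(I \right)} = \left(I - 2\right) \left(I + I\right) = \left(-2 + I\right) 2 I = 2 I \left(-2 + I\right)$)
$\left(m{\left(-2 \right)} f{\left(-4 \right)}\right)^{3} = \left(\left(-2\right)^{2} \cdot 2 \left(-4\right) \left(-2 - 4\right)\right)^{3} = \left(4 \cdot 2 \left(-4\right) \left(-6\right)\right)^{3} = \left(4 \cdot 48\right)^{3} = 192^{3} = 7077888$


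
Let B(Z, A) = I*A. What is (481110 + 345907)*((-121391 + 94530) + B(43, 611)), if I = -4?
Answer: -24235733185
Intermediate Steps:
B(Z, A) = -4*A
(481110 + 345907)*((-121391 + 94530) + B(43, 611)) = (481110 + 345907)*((-121391 + 94530) - 4*611) = 827017*(-26861 - 2444) = 827017*(-29305) = -24235733185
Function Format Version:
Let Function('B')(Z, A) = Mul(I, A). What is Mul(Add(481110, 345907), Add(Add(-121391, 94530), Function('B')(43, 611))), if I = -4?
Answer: -24235733185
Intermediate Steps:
Function('B')(Z, A) = Mul(-4, A)
Mul(Add(481110, 345907), Add(Add(-121391, 94530), Function('B')(43, 611))) = Mul(Add(481110, 345907), Add(Add(-121391, 94530), Mul(-4, 611))) = Mul(827017, Add(-26861, -2444)) = Mul(827017, -29305) = -24235733185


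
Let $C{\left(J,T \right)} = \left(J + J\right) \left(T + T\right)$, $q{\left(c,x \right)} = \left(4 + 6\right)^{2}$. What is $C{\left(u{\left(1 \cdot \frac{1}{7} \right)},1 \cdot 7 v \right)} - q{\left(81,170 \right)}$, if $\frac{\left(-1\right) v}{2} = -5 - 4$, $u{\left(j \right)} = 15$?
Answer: $7460$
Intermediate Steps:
$v = 18$ ($v = - 2 \left(-5 - 4\right) = \left(-2\right) \left(-9\right) = 18$)
$q{\left(c,x \right)} = 100$ ($q{\left(c,x \right)} = 10^{2} = 100$)
$C{\left(J,T \right)} = 4 J T$ ($C{\left(J,T \right)} = 2 J 2 T = 4 J T$)
$C{\left(u{\left(1 \cdot \frac{1}{7} \right)},1 \cdot 7 v \right)} - q{\left(81,170 \right)} = 4 \cdot 15 \cdot 1 \cdot 7 \cdot 18 - 100 = 4 \cdot 15 \cdot 7 \cdot 18 - 100 = 4 \cdot 15 \cdot 126 - 100 = 7560 - 100 = 7460$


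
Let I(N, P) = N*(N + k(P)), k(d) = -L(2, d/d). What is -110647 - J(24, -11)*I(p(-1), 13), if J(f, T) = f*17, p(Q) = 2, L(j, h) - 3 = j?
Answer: -108199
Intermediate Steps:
L(j, h) = 3 + j
J(f, T) = 17*f
k(d) = -5 (k(d) = -(3 + 2) = -1*5 = -5)
I(N, P) = N*(-5 + N) (I(N, P) = N*(N - 5) = N*(-5 + N))
-110647 - J(24, -11)*I(p(-1), 13) = -110647 - 17*24*2*(-5 + 2) = -110647 - 408*2*(-3) = -110647 - 408*(-6) = -110647 - 1*(-2448) = -110647 + 2448 = -108199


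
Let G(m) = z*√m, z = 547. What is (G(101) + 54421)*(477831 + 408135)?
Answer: 48215155686 + 484623402*√101 ≈ 5.3086e+10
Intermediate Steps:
G(m) = 547*√m
(G(101) + 54421)*(477831 + 408135) = (547*√101 + 54421)*(477831 + 408135) = (54421 + 547*√101)*885966 = 48215155686 + 484623402*√101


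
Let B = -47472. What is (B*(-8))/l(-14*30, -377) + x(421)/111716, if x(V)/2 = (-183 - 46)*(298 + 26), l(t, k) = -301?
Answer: -246928614/195503 ≈ -1263.0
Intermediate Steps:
x(V) = -148392 (x(V) = 2*((-183 - 46)*(298 + 26)) = 2*(-229*324) = 2*(-74196) = -148392)
(B*(-8))/l(-14*30, -377) + x(421)/111716 = -47472*(-8)/(-301) - 148392/111716 = 379776*(-1/301) - 148392*1/111716 = -8832/7 - 37098/27929 = -246928614/195503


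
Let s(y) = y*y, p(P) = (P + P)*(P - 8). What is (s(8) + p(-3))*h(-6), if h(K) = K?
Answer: -780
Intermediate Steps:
p(P) = 2*P*(-8 + P) (p(P) = (2*P)*(-8 + P) = 2*P*(-8 + P))
s(y) = y²
(s(8) + p(-3))*h(-6) = (8² + 2*(-3)*(-8 - 3))*(-6) = (64 + 2*(-3)*(-11))*(-6) = (64 + 66)*(-6) = 130*(-6) = -780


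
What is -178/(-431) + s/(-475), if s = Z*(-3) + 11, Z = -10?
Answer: 66879/204725 ≈ 0.32668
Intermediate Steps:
s = 41 (s = -10*(-3) + 11 = 30 + 11 = 41)
-178/(-431) + s/(-475) = -178/(-431) + 41/(-475) = -178*(-1/431) + 41*(-1/475) = 178/431 - 41/475 = 66879/204725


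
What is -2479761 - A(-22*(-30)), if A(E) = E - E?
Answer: -2479761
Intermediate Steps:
A(E) = 0
-2479761 - A(-22*(-30)) = -2479761 - 1*0 = -2479761 + 0 = -2479761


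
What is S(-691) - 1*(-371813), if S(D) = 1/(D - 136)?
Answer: 307489350/827 ≈ 3.7181e+5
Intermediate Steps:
S(D) = 1/(-136 + D)
S(-691) - 1*(-371813) = 1/(-136 - 691) - 1*(-371813) = 1/(-827) + 371813 = -1/827 + 371813 = 307489350/827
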